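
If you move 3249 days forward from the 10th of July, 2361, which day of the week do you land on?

Tuesday

First find the weekday of Jul 10, 2361. Doomsday rule: the anchor day for the 2300s is Wednesday. For year 61: 61÷12 = 5 r 1, and 1÷4 = 0, so 5+1+0 = 6.
Wednesday + 6 ≡ Tuesday — that's 2361's doomsday.
In July the doomsday date is Jul 11.
Jul 10 is 1 day before Jul 11; 1 mod 7 = 1, so Tuesday − 1 = Monday.
3249 mod 7 = 1, so 3249 days after a Monday is Monday + 1 = Tuesday.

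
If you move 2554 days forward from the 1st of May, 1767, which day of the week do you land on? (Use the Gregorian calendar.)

First find the weekday of May 1, 1767. Doomsday rule: the anchor day for the 1700s is Sunday. For year 67: 67÷12 = 5 r 7, and 7÷4 = 1, so 5+7+1 = 13.
Sunday + 13 ≡ Saturday — that's 1767's doomsday.
In May the doomsday date is May 9.
May 1 is 8 days before May 9; 8 mod 7 = 1, so Saturday − 1 = Friday.
2554 mod 7 = 6, so 2554 days after a Friday is Friday + 6 = Thursday.

Thursday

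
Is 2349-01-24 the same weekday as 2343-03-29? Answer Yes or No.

From Mar 29, 2343 to Jan 24, 2349 is 2128 days.
2128 mod 7 = 0, so they are the same weekday.
(Mar 29, 2343 is a Monday; Jan 24, 2349 is a Monday.)

Yes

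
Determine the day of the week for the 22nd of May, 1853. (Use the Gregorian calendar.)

Sunday

Doomsday rule: the anchor day for the 1800s is Friday. For year 53: 53÷12 = 4 r 5, and 5÷4 = 1, so 4+5+1 = 10.
Friday + 10 ≡ Monday — that's 1853's doomsday.
In May the doomsday date is May 9.
May 22 is 13 days after May 9; 13 mod 7 = 6, so Monday + 6 = Sunday.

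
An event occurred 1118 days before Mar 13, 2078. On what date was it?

February 19, 2075

−365 (one year) → Mar 13, 2077 (753 left).
−365 (one year) → Mar 13, 2076 (388 left).
−13 → Feb 29, 2076 (end of Feb, 29 days; 375 left).
−29 → Jan 31, 2076 (end of Jan, 31 days; 346 left).
−31 → Dec 31, 2075 (end of Dec, 31 days; 315 left).
−31 → Nov 30, 2075 (end of Nov, 30 days; 284 left).
−30 → Oct 31, 2075 (end of Oct, 31 days; 254 left).
−31 → Sep 30, 2075 (end of Sep, 30 days; 223 left).
−30 → Aug 31, 2075 (end of Aug, 31 days; 193 left).
−31 → Jul 31, 2075 (end of Jul, 31 days; 162 left).
−31 → Jun 30, 2075 (end of Jun, 30 days; 131 left).
−30 → May 31, 2075 (end of May, 31 days; 101 left).
−31 → Apr 30, 2075 (end of Apr, 30 days; 70 left).
−30 → Mar 31, 2075 (end of Mar, 31 days; 40 left).
−31 → Feb 28, 2075 (end of Feb, 28 days; 9 left).
−9 → Feb 19, 2075.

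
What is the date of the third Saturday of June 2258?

June 1, 2258 is a Tuesday.
The first Saturday is therefore June 5 (4 days later).
The third Saturday is 5 + 2×7 = June 19.

June 19, 2258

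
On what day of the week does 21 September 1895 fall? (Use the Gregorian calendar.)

Doomsday rule: the anchor day for the 1800s is Friday. For year 95: 95÷12 = 7 r 11, and 11÷4 = 2, so 7+11+2 = 20.
Friday + 20 ≡ Thursday — that's 1895's doomsday.
In September the doomsday date is Sep 5.
Sep 21 is 16 days after Sep 5; 16 mod 7 = 2, so Thursday + 2 = Saturday.

Saturday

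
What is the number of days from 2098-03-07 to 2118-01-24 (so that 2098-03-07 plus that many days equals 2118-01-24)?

Mar 7, 2098 → Mar 7, 2099: 365 days.
Mar 7, 2099 → Mar 7, 2100: 365 days.
Mar 7, 2100 → Mar 7, 2101: 365 days.
Mar 7, 2101 → Mar 7, 2102: 365 days.
Mar 7, 2102 → Mar 7, 2103: 365 days.
Mar 7, 2103 → Mar 7, 2104: 366 days (Feb 29, 2104 is in that span).
Mar 7, 2104 → Mar 7, 2105: 365 days.
Mar 7, 2105 → Mar 7, 2106: 365 days.
Mar 7, 2106 → Mar 7, 2107: 365 days.
Mar 7, 2107 → Mar 7, 2108: 366 days (Feb 29, 2108 is in that span).
Mar 7, 2108 → Mar 7, 2109: 365 days.
Mar 7, 2109 → Mar 7, 2110: 365 days.
Mar 7, 2110 → Mar 7, 2111: 365 days.
Mar 7, 2111 → Mar 7, 2112: 366 days (Feb 29, 2112 is in that span).
Mar 7, 2112 → Mar 7, 2113: 365 days.
Mar 7, 2113 → Mar 7, 2114: 365 days.
Mar 7, 2114 → Mar 7, 2115: 365 days.
Mar 7, 2115 → Mar 7, 2116: 366 days (Feb 29, 2116 is in that span).
Mar 7, 2116 → Mar 7, 2117: 365 days.
Mar 7, 2117 → Apr 7, 2117: 31 days (March has 31).
Apr 7, 2117 → May 7, 2117: 30 days (April has 30).
May 7, 2117 → Jun 7, 2117: 31 days (May has 31).
Jun 7, 2117 → Jul 7, 2117: 30 days (June has 30).
Jul 7, 2117 → Aug 7, 2117: 31 days (July has 31).
Aug 7, 2117 → Sep 7, 2117: 31 days (August has 31).
Sep 7, 2117 → Oct 7, 2117: 30 days (September has 30).
Oct 7, 2117 → Nov 7, 2117: 31 days (October has 31).
Nov 7, 2117 → Dec 7, 2117: 30 days (November has 30).
Dec 7, 2117 → Jan 7, 2118: 31 days (December has 31).
Jan 7, 2118 → Jan 24, 2118: 17 days.
Total: 7262 days.

7262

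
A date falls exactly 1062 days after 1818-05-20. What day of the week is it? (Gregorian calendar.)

Monday

May 20, 1818 is a Wednesday.
1062 mod 7 = 5, so 1062 days after a Wednesday is Wednesday + 5 = Monday.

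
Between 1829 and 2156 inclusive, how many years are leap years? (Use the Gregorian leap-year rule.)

80

Multiples of 4 in [1829,2156]: 82.
Of those, multiples of 100: 3 (not leap unless ÷400).
Multiples of 400: 1.
Leap years = 82 − 3 + 1 = 80.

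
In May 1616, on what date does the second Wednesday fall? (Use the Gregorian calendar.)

May 11, 1616

May 1, 1616 is a Sunday.
The first Wednesday is therefore May 4 (3 days later).
The second Wednesday is 4 + 1×7 = May 11.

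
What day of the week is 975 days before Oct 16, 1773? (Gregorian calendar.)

Oct 16, 1773 is a Saturday.
975 mod 7 = 2, so 975 days before a Saturday is Saturday − 2 = Thursday.

Thursday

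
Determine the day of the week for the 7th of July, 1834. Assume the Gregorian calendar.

Doomsday rule: the anchor day for the 1800s is Friday. For year 34: 34÷12 = 2 r 10, and 10÷4 = 2, so 2+10+2 = 14.
Friday + 14 ≡ Friday — that's 1834's doomsday.
In July the doomsday date is Jul 11.
Jul 7 is 4 days before Jul 11; 4 mod 7 = 4, so Friday − 4 = Monday.

Monday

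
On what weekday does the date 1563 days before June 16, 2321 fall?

Jun 16, 2321 is a Thursday.
1563 mod 7 = 2, so 1563 days before a Thursday is Thursday − 2 = Tuesday.

Tuesday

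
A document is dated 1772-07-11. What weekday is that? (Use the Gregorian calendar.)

Doomsday rule: the anchor day for the 1700s is Sunday. For year 72: 72÷12 = 6 r 0, and 0÷4 = 0, so 6+0+0 = 6.
Sunday + 6 ≡ Saturday — that's 1772's doomsday.
In July the doomsday date is Jul 11.
Jul 11 is the doomsday itself: Saturday.

Saturday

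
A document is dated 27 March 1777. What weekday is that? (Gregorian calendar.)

Doomsday rule: the anchor day for the 1700s is Sunday. For year 77: 77÷12 = 6 r 5, and 5÷4 = 1, so 6+5+1 = 12.
Sunday + 12 ≡ Friday — that's 1777's doomsday.
In March the doomsday date is Mar 14.
Mar 27 is 13 days after Mar 14; 13 mod 7 = 6, so Friday + 6 = Thursday.

Thursday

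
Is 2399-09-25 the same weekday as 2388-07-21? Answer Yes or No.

From Jul 21, 2388 to Sep 25, 2399 is 4083 days.
4083 mod 7 = 2, so they are different weekdays.
(Jul 21, 2388 is a Thursday; Sep 25, 2399 is a Saturday.)

No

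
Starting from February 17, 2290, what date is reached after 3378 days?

May 19, 2299

+365 (one year) → Feb 17, 2291 (3013 left).
+365 (one year) → Feb 17, 2292 (2648 left).
+366 (one year; includes Feb 29, 2292) → Feb 17, 2293 (2282 left).
+365 (one year) → Feb 17, 2294 (1917 left).
+365 (one year) → Feb 17, 2295 (1552 left).
+365 (one year) → Feb 17, 2296 (1187 left).
+366 (one year; includes Feb 29, 2296) → Feb 17, 2297 (821 left).
+365 (one year) → Feb 17, 2298 (456 left).
+365 (one year) → Feb 17, 2299 (91 left).
Feb has 28 days: +12 → Mar 1, 2299 (79 left).
Mar has 31 days: +31 → Apr 1, 2299 (48 left).
Apr has 30 days: +30 → May 1, 2299 (18 left).
+18 → May 19, 2299.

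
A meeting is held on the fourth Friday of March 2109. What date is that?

March 22, 2109

March 1, 2109 is a Friday.
The first Friday is therefore March 1 (same day).
The fourth Friday is 1 + 3×7 = March 22.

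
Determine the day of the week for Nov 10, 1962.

Saturday

January 1, 1962 is a Monday.
Jan 1, 1962 → Feb 1, 1962: 31 days (January has 31).
Feb 1, 1962 → Mar 1, 1962: 28 days (February has 28).
Mar 1, 1962 → Apr 1, 1962: 31 days (March has 31).
Apr 1, 1962 → May 1, 1962: 30 days (April has 30).
May 1, 1962 → Jun 1, 1962: 31 days (May has 31).
Jun 1, 1962 → Jul 1, 1962: 30 days (June has 30).
Jul 1, 1962 → Aug 1, 1962: 31 days (July has 31).
Aug 1, 1962 → Sep 1, 1962: 31 days (August has 31).
Sep 1, 1962 → Oct 1, 1962: 30 days (September has 30).
Oct 1, 1962 → Nov 1, 1962: 31 days (October has 31).
Nov 1, 1962 → Nov 10, 1962: 9 days.
Total: 313 days.
313 mod 7 = 5, so Monday + 5 = Saturday.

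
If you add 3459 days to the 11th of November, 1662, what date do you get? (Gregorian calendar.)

May 1, 1672

+365 (one year) → Nov 11, 1663 (3094 left).
+366 (one year; includes Feb 29, 1664) → Nov 11, 1664 (2728 left).
+365 (one year) → Nov 11, 1665 (2363 left).
+365 (one year) → Nov 11, 1666 (1998 left).
+365 (one year) → Nov 11, 1667 (1633 left).
+366 (one year; includes Feb 29, 1668) → Nov 11, 1668 (1267 left).
+365 (one year) → Nov 11, 1669 (902 left).
+365 (one year) → Nov 11, 1670 (537 left).
+365 (one year) → Nov 11, 1671 (172 left).
Nov has 30 days: +20 → Dec 1, 1671 (152 left).
Dec has 31 days: +31 → Jan 1, 1672 (121 left).
Jan has 31 days: +31 → Feb 1, 1672 (90 left).
Feb has 29 days: +29 → Mar 1, 1672 (61 left).
Mar has 31 days: +31 → Apr 1, 1672 (30 left).
Apr has 30 days: +30 → May 1, 1672 (0 left).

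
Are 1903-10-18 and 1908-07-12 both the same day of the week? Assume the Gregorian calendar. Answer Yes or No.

From Oct 18, 1903 to Jul 12, 1908 is 1729 days.
1729 mod 7 = 0, so they are the same weekday.
(Oct 18, 1903 is a Sunday; Jul 12, 1908 is a Sunday.)

Yes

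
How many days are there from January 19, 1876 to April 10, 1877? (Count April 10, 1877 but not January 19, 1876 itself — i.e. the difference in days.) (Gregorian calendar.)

Jan 19, 1876 → Jan 19, 1877: 366 days (Feb 29, 1876 is in that span).
Jan 19, 1877 → Feb 19, 1877: 31 days (January has 31).
Feb 19, 1877 → Mar 19, 1877: 28 days (February has 28).
Mar 19, 1877 → Apr 10, 1877: 22 days.
Total: 447 days.

447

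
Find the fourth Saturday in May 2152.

May 1, 2152 is a Monday.
The first Saturday is therefore May 6 (5 days later).
The fourth Saturday is 6 + 3×7 = May 27.

May 27, 2152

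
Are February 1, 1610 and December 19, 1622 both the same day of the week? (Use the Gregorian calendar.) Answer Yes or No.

Yes

From Feb 1, 1610 to Dec 19, 1622 is 4704 days.
4704 mod 7 = 0, so they are the same weekday.
(Feb 1, 1610 is a Monday; Dec 19, 1622 is a Monday.)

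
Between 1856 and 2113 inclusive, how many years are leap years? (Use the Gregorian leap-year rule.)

Multiples of 4 in [1856,2113]: 65.
Of those, multiples of 100: 3 (not leap unless ÷400).
Multiples of 400: 1.
Leap years = 65 − 3 + 1 = 63.

63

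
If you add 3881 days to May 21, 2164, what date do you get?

+365 (one year) → May 21, 2165 (3516 left).
+365 (one year) → May 21, 2166 (3151 left).
+365 (one year) → May 21, 2167 (2786 left).
+366 (one year; includes Feb 29, 2168) → May 21, 2168 (2420 left).
+365 (one year) → May 21, 2169 (2055 left).
+365 (one year) → May 21, 2170 (1690 left).
+365 (one year) → May 21, 2171 (1325 left).
+366 (one year; includes Feb 29, 2172) → May 21, 2172 (959 left).
+365 (one year) → May 21, 2173 (594 left).
+365 (one year) → May 21, 2174 (229 left).
May has 31 days: +11 → Jun 1, 2174 (218 left).
Jun has 30 days: +30 → Jul 1, 2174 (188 left).
Jul has 31 days: +31 → Aug 1, 2174 (157 left).
Aug has 31 days: +31 → Sep 1, 2174 (126 left).
Sep has 30 days: +30 → Oct 1, 2174 (96 left).
Oct has 31 days: +31 → Nov 1, 2174 (65 left).
Nov has 30 days: +30 → Dec 1, 2174 (35 left).
Dec has 31 days: +31 → Jan 1, 2175 (4 left).
+4 → Jan 5, 2175.

January 5, 2175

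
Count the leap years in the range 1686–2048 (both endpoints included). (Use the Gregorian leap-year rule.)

88

Multiples of 4 in [1686,2048]: 91.
Of those, multiples of 100: 4 (not leap unless ÷400).
Multiples of 400: 1.
Leap years = 91 − 4 + 1 = 88.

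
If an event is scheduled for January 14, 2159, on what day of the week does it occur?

January 1, 2159 is a Monday.
Jan 1, 2159 → Jan 14, 2159: 13 days.
Total: 13 days.
13 mod 7 = 6, so Monday + 6 = Sunday.

Sunday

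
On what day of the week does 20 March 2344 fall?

Doomsday rule: the anchor day for the 2300s is Wednesday. For year 44: 44÷12 = 3 r 8, and 8÷4 = 2, so 3+8+2 = 13.
Wednesday + 13 ≡ Tuesday — that's 2344's doomsday.
In March the doomsday date is Mar 14.
Mar 20 is 6 days after Mar 14; 6 mod 7 = 6, so Tuesday + 6 = Monday.

Monday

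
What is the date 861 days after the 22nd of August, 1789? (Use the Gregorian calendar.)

+365 (one year) → Aug 22, 1790 (496 left).
+365 (one year) → Aug 22, 1791 (131 left).
Aug has 31 days: +10 → Sep 1, 1791 (121 left).
Sep has 30 days: +30 → Oct 1, 1791 (91 left).
Oct has 31 days: +31 → Nov 1, 1791 (60 left).
Nov has 30 days: +30 → Dec 1, 1791 (30 left).
+30 → Dec 31, 1791.

December 31, 1791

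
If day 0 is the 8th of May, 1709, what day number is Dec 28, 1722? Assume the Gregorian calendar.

May 8, 1709 → May 8, 1710: 365 days.
May 8, 1710 → May 8, 1711: 365 days.
May 8, 1711 → May 8, 1712: 366 days (Feb 29, 1712 is in that span).
May 8, 1712 → May 8, 1713: 365 days.
May 8, 1713 → May 8, 1714: 365 days.
May 8, 1714 → May 8, 1715: 365 days.
May 8, 1715 → May 8, 1716: 366 days (Feb 29, 1716 is in that span).
May 8, 1716 → May 8, 1717: 365 days.
May 8, 1717 → May 8, 1718: 365 days.
May 8, 1718 → May 8, 1719: 365 days.
May 8, 1719 → May 8, 1720: 366 days (Feb 29, 1720 is in that span).
May 8, 1720 → May 8, 1721: 365 days.
May 8, 1721 → May 8, 1722: 365 days.
May 8, 1722 → Jun 8, 1722: 31 days (May has 31).
Jun 8, 1722 → Jul 8, 1722: 30 days (June has 30).
Jul 8, 1722 → Aug 8, 1722: 31 days (July has 31).
Aug 8, 1722 → Sep 8, 1722: 31 days (August has 31).
Sep 8, 1722 → Oct 8, 1722: 30 days (September has 30).
Oct 8, 1722 → Nov 8, 1722: 31 days (October has 31).
Nov 8, 1722 → Dec 8, 1722: 30 days (November has 30).
Dec 8, 1722 → Dec 28, 1722: 20 days.
Total: 4982 days.

4982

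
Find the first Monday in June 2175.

June 1, 2175 is a Thursday.
The first Monday is therefore June 5 (4 days later).

June 5, 2175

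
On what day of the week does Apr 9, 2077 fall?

Doomsday rule: the anchor day for the 2000s is Tuesday. For year 77: 77÷12 = 6 r 5, and 5÷4 = 1, so 6+5+1 = 12.
Tuesday + 12 ≡ Sunday — that's 2077's doomsday.
In April the doomsday date is Apr 4.
Apr 9 is 5 days after Apr 4; 5 mod 7 = 5, so Sunday + 5 = Friday.

Friday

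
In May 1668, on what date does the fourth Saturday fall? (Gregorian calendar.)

May 1, 1668 is a Tuesday.
The first Saturday is therefore May 5 (4 days later).
The fourth Saturday is 5 + 3×7 = May 26.

May 26, 1668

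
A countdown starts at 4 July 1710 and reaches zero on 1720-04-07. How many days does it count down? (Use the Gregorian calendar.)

3565

Jul 4, 1710 → Jul 4, 1711: 365 days.
Jul 4, 1711 → Jul 4, 1712: 366 days (Feb 29, 1712 is in that span).
Jul 4, 1712 → Jul 4, 1713: 365 days.
Jul 4, 1713 → Jul 4, 1714: 365 days.
Jul 4, 1714 → Jul 4, 1715: 365 days.
Jul 4, 1715 → Jul 4, 1716: 366 days (Feb 29, 1716 is in that span).
Jul 4, 1716 → Jul 4, 1717: 365 days.
Jul 4, 1717 → Jul 4, 1718: 365 days.
Jul 4, 1718 → Jul 4, 1719: 365 days.
Jul 4, 1719 → Aug 4, 1719: 31 days (July has 31).
Aug 4, 1719 → Sep 4, 1719: 31 days (August has 31).
Sep 4, 1719 → Oct 4, 1719: 30 days (September has 30).
Oct 4, 1719 → Nov 4, 1719: 31 days (October has 31).
Nov 4, 1719 → Dec 4, 1719: 30 days (November has 30).
Dec 4, 1719 → Jan 4, 1720: 31 days (December has 31).
Jan 4, 1720 → Feb 4, 1720: 31 days (January has 31).
Feb 4, 1720 → Mar 4, 1720: 29 days (February has 29).
Mar 4, 1720 → Apr 4, 1720: 31 days (March has 31).
Apr 4, 1720 → Apr 7, 1720: 3 days.
Total: 3565 days.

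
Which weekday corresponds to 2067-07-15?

Friday

January 1, 2067 is a Saturday.
Jan 1, 2067 → Feb 1, 2067: 31 days (January has 31).
Feb 1, 2067 → Mar 1, 2067: 28 days (February has 28).
Mar 1, 2067 → Apr 1, 2067: 31 days (March has 31).
Apr 1, 2067 → May 1, 2067: 30 days (April has 30).
May 1, 2067 → Jun 1, 2067: 31 days (May has 31).
Jun 1, 2067 → Jul 1, 2067: 30 days (June has 30).
Jul 1, 2067 → Jul 15, 2067: 14 days.
Total: 195 days.
195 mod 7 = 6, so Saturday + 6 = Friday.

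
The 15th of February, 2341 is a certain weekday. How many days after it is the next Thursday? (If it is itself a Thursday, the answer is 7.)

Feb 15, 2341 is a Saturday.
From Saturday to the next Thursday is 5 days.

5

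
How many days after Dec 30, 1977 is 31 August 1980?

975

Dec 30, 1977 → Dec 30, 1978: 365 days.
Dec 30, 1978 → Dec 30, 1979: 365 days.
Dec 30, 1979 → Jan 30, 1980: 31 days (December has 31).
Jan 30, 1980 → Feb 29, 1980: 30 days (January has 31).
Feb 29, 1980 → Mar 29, 1980: 29 days (February has 29).
Mar 29, 1980 → Apr 29, 1980: 31 days (March has 31).
Apr 29, 1980 → May 29, 1980: 30 days (April has 30).
May 29, 1980 → Jun 29, 1980: 31 days (May has 31).
Jun 29, 1980 → Jul 29, 1980: 30 days (June has 30).
Jul 29, 1980 → Aug 29, 1980: 31 days (July has 31).
Aug 29, 1980 → Aug 31, 1980: 2 days.
Total: 975 days.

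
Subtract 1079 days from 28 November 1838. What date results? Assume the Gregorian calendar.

−365 (one year) → Nov 28, 1837 (714 left).
−365 (one year) → Nov 28, 1836 (349 left).
−28 → Oct 31, 1836 (end of Oct, 31 days; 321 left).
−31 → Sep 30, 1836 (end of Sep, 30 days; 290 left).
−30 → Aug 31, 1836 (end of Aug, 31 days; 260 left).
−31 → Jul 31, 1836 (end of Jul, 31 days; 229 left).
−31 → Jun 30, 1836 (end of Jun, 30 days; 198 left).
−30 → May 31, 1836 (end of May, 31 days; 168 left).
−31 → Apr 30, 1836 (end of Apr, 30 days; 137 left).
−30 → Mar 31, 1836 (end of Mar, 31 days; 107 left).
−31 → Feb 29, 1836 (end of Feb, 29 days; 76 left).
−29 → Jan 31, 1836 (end of Jan, 31 days; 47 left).
−31 → Dec 31, 1835 (end of Dec, 31 days; 16 left).
−16 → Dec 15, 1835.

December 15, 1835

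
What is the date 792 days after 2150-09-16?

November 16, 2152

+365 (one year) → Sep 16, 2151 (427 left).
+366 (one year; includes Feb 29, 2152) → Sep 16, 2152 (61 left).
Sep has 30 days: +15 → Oct 1, 2152 (46 left).
Oct has 31 days: +31 → Nov 1, 2152 (15 left).
+15 → Nov 16, 2152.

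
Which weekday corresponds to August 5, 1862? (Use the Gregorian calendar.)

Tuesday

Doomsday rule: the anchor day for the 1800s is Friday. For year 62: 62÷12 = 5 r 2, and 2÷4 = 0, so 5+2+0 = 7.
Friday + 7 ≡ Friday — that's 1862's doomsday.
In August the doomsday date is Aug 8.
Aug 5 is 3 days before Aug 8; 3 mod 7 = 3, so Friday − 3 = Tuesday.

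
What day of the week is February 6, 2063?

Tuesday

Doomsday rule: the anchor day for the 2000s is Tuesday. For year 63: 63÷12 = 5 r 3, and 3÷4 = 0, so 5+3+0 = 8.
Tuesday + 8 ≡ Wednesday — that's 2063's doomsday.
In February the doomsday date is Feb 28 (2063 is not a leap year).
Feb 6 is 22 days before Feb 28; 22 mod 7 = 1, so Wednesday − 1 = Tuesday.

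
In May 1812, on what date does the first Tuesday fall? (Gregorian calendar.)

May 1, 1812 is a Friday.
The first Tuesday is therefore May 5 (4 days later).

May 5, 1812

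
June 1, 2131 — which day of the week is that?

Friday

Doomsday rule: the anchor day for the 2100s is Sunday. For year 31: 31÷12 = 2 r 7, and 7÷4 = 1, so 2+7+1 = 10.
Sunday + 10 ≡ Wednesday — that's 2131's doomsday.
In June the doomsday date is Jun 6.
Jun 1 is 5 days before Jun 6; 5 mod 7 = 5, so Wednesday − 5 = Friday.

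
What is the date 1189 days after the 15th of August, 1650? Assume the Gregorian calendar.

November 16, 1653

+365 (one year) → Aug 15, 1651 (824 left).
+366 (one year; includes Feb 29, 1652) → Aug 15, 1652 (458 left).
+365 (one year) → Aug 15, 1653 (93 left).
Aug has 31 days: +17 → Sep 1, 1653 (76 left).
Sep has 30 days: +30 → Oct 1, 1653 (46 left).
Oct has 31 days: +31 → Nov 1, 1653 (15 left).
+15 → Nov 16, 1653.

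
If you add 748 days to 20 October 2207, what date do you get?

November 6, 2209

+366 (one year; includes Feb 29, 2208) → Oct 20, 2208 (382 left).
Oct has 31 days: +12 → Nov 1, 2208 (370 left).
Nov has 30 days: +30 → Dec 1, 2208 (340 left).
Dec has 31 days: +31 → Jan 1, 2209 (309 left).
Jan has 31 days: +31 → Feb 1, 2209 (278 left).
Feb has 28 days: +28 → Mar 1, 2209 (250 left).
Mar has 31 days: +31 → Apr 1, 2209 (219 left).
Apr has 30 days: +30 → May 1, 2209 (189 left).
May has 31 days: +31 → Jun 1, 2209 (158 left).
Jun has 30 days: +30 → Jul 1, 2209 (128 left).
Jul has 31 days: +31 → Aug 1, 2209 (97 left).
Aug has 31 days: +31 → Sep 1, 2209 (66 left).
Sep has 30 days: +30 → Oct 1, 2209 (36 left).
Oct has 31 days: +31 → Nov 1, 2209 (5 left).
+5 → Nov 6, 2209.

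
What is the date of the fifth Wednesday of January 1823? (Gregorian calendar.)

January 29, 1823

January 1, 1823 is a Wednesday.
The first Wednesday is therefore January 1 (same day).
The fifth Wednesday is 1 + 4×7 = January 29.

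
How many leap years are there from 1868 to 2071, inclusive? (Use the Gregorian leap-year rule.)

50

Multiples of 4 in [1868,2071]: 51.
Of those, multiples of 100: 2 (not leap unless ÷400).
Multiples of 400: 1.
Leap years = 51 − 2 + 1 = 50.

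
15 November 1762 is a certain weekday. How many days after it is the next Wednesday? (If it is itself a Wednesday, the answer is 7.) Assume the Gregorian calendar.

2

Nov 15, 1762 is a Monday.
From Monday to the next Wednesday is 2 days.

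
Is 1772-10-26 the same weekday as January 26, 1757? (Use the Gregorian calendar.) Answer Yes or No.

No

From Jan 26, 1757 to Oct 26, 1772 is 5752 days.
5752 mod 7 = 5, so they are different weekdays.
(Jan 26, 1757 is a Wednesday; Oct 26, 1772 is a Monday.)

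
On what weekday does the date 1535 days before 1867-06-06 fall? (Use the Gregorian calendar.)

First find the weekday of Jun 6, 1867. Doomsday rule: the anchor day for the 1800s is Friday. For year 67: 67÷12 = 5 r 7, and 7÷4 = 1, so 5+7+1 = 13.
Friday + 13 ≡ Thursday — that's 1867's doomsday.
In June the doomsday date is Jun 6.
Jun 6 is the doomsday itself: Thursday.
1535 mod 7 = 2, so 1535 days before a Thursday is Thursday − 2 = Tuesday.

Tuesday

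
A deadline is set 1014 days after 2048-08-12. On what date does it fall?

+365 (one year) → Aug 12, 2049 (649 left).
+365 (one year) → Aug 12, 2050 (284 left).
Aug has 31 days: +20 → Sep 1, 2050 (264 left).
Sep has 30 days: +30 → Oct 1, 2050 (234 left).
Oct has 31 days: +31 → Nov 1, 2050 (203 left).
Nov has 30 days: +30 → Dec 1, 2050 (173 left).
Dec has 31 days: +31 → Jan 1, 2051 (142 left).
Jan has 31 days: +31 → Feb 1, 2051 (111 left).
Feb has 28 days: +28 → Mar 1, 2051 (83 left).
Mar has 31 days: +31 → Apr 1, 2051 (52 left).
Apr has 30 days: +30 → May 1, 2051 (22 left).
+22 → May 23, 2051.

May 23, 2051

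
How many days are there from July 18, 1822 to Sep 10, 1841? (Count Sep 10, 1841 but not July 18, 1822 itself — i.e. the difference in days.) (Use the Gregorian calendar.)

Jul 18, 1822 → Jul 18, 1823: 365 days.
Jul 18, 1823 → Jul 18, 1824: 366 days (Feb 29, 1824 is in that span).
Jul 18, 1824 → Jul 18, 1825: 365 days.
Jul 18, 1825 → Jul 18, 1826: 365 days.
Jul 18, 1826 → Jul 18, 1827: 365 days.
Jul 18, 1827 → Jul 18, 1828: 366 days (Feb 29, 1828 is in that span).
Jul 18, 1828 → Jul 18, 1829: 365 days.
Jul 18, 1829 → Jul 18, 1830: 365 days.
Jul 18, 1830 → Jul 18, 1831: 365 days.
Jul 18, 1831 → Jul 18, 1832: 366 days (Feb 29, 1832 is in that span).
Jul 18, 1832 → Jul 18, 1833: 365 days.
Jul 18, 1833 → Jul 18, 1834: 365 days.
Jul 18, 1834 → Jul 18, 1835: 365 days.
Jul 18, 1835 → Jul 18, 1836: 366 days (Feb 29, 1836 is in that span).
Jul 18, 1836 → Jul 18, 1837: 365 days.
Jul 18, 1837 → Jul 18, 1838: 365 days.
Jul 18, 1838 → Jul 18, 1839: 365 days.
Jul 18, 1839 → Jul 18, 1840: 366 days (Feb 29, 1840 is in that span).
Jul 18, 1840 → Jul 18, 1841: 365 days.
Jul 18, 1841 → Aug 18, 1841: 31 days (July has 31).
Aug 18, 1841 → Sep 10, 1841: 23 days.
Total: 6994 days.

6994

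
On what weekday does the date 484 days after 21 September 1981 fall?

Tuesday

First find the weekday of Sep 21, 1981. Doomsday rule: the anchor day for the 1900s is Wednesday. For year 81: 81÷12 = 6 r 9, and 9÷4 = 2, so 6+9+2 = 17.
Wednesday + 17 ≡ Saturday — that's 1981's doomsday.
In September the doomsday date is Sep 5.
Sep 21 is 16 days after Sep 5; 16 mod 7 = 2, so Saturday + 2 = Monday.
484 mod 7 = 1, so 484 days after a Monday is Monday + 1 = Tuesday.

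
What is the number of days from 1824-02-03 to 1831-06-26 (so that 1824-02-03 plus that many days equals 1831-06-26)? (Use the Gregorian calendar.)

2700

Feb 3, 1824 → Feb 3, 1825: 366 days (Feb 29, 1824 is in that span).
Feb 3, 1825 → Feb 3, 1826: 365 days.
Feb 3, 1826 → Feb 3, 1827: 365 days.
Feb 3, 1827 → Feb 3, 1828: 365 days.
Feb 3, 1828 → Feb 3, 1829: 366 days (Feb 29, 1828 is in that span).
Feb 3, 1829 → Feb 3, 1830: 365 days.
Feb 3, 1830 → Feb 3, 1831: 365 days.
Feb 3, 1831 → Mar 3, 1831: 28 days (February has 28).
Mar 3, 1831 → Apr 3, 1831: 31 days (March has 31).
Apr 3, 1831 → May 3, 1831: 30 days (April has 30).
May 3, 1831 → Jun 3, 1831: 31 days (May has 31).
Jun 3, 1831 → Jun 26, 1831: 23 days.
Total: 2700 days.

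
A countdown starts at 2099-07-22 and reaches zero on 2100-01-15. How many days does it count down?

177

Jul 22, 2099 → Aug 22, 2099: 31 days (July has 31).
Aug 22, 2099 → Sep 22, 2099: 31 days (August has 31).
Sep 22, 2099 → Oct 22, 2099: 30 days (September has 30).
Oct 22, 2099 → Nov 22, 2099: 31 days (October has 31).
Nov 22, 2099 → Dec 22, 2099: 30 days (November has 30).
Dec 22, 2099 → Jan 15, 2100: 24 days.
Total: 177 days.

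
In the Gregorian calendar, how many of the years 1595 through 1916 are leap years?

78

Multiples of 4 in [1595,1916]: 81.
Of those, multiples of 100: 4 (not leap unless ÷400).
Multiples of 400: 1.
Leap years = 81 − 4 + 1 = 78.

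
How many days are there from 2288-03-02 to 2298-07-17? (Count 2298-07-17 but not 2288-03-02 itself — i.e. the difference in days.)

3789

Mar 2, 2288 → Mar 2, 2289: 365 days.
Mar 2, 2289 → Mar 2, 2290: 365 days.
Mar 2, 2290 → Mar 2, 2291: 365 days.
Mar 2, 2291 → Mar 2, 2292: 366 days (Feb 29, 2292 is in that span).
Mar 2, 2292 → Mar 2, 2293: 365 days.
Mar 2, 2293 → Mar 2, 2294: 365 days.
Mar 2, 2294 → Mar 2, 2295: 365 days.
Mar 2, 2295 → Mar 2, 2296: 366 days (Feb 29, 2296 is in that span).
Mar 2, 2296 → Mar 2, 2297: 365 days.
Mar 2, 2297 → Mar 2, 2298: 365 days.
Mar 2, 2298 → Apr 2, 2298: 31 days (March has 31).
Apr 2, 2298 → May 2, 2298: 30 days (April has 30).
May 2, 2298 → Jun 2, 2298: 31 days (May has 31).
Jun 2, 2298 → Jul 2, 2298: 30 days (June has 30).
Jul 2, 2298 → Jul 17, 2298: 15 days.
Total: 3789 days.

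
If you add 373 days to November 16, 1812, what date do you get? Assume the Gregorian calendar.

November 24, 1813

Nov has 30 days: +15 → Dec 1, 1812 (358 left).
Dec has 31 days: +31 → Jan 1, 1813 (327 left).
Jan has 31 days: +31 → Feb 1, 1813 (296 left).
Feb has 28 days: +28 → Mar 1, 1813 (268 left).
Mar has 31 days: +31 → Apr 1, 1813 (237 left).
Apr has 30 days: +30 → May 1, 1813 (207 left).
May has 31 days: +31 → Jun 1, 1813 (176 left).
Jun has 30 days: +30 → Jul 1, 1813 (146 left).
Jul has 31 days: +31 → Aug 1, 1813 (115 left).
Aug has 31 days: +31 → Sep 1, 1813 (84 left).
Sep has 30 days: +30 → Oct 1, 1813 (54 left).
Oct has 31 days: +31 → Nov 1, 1813 (23 left).
+23 → Nov 24, 1813.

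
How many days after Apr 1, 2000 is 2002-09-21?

903

Apr 1, 2000 → Apr 1, 2001: 365 days.
Apr 1, 2001 → Apr 1, 2002: 365 days.
Apr 1, 2002 → May 1, 2002: 30 days (April has 30).
May 1, 2002 → Jun 1, 2002: 31 days (May has 31).
Jun 1, 2002 → Jul 1, 2002: 30 days (June has 30).
Jul 1, 2002 → Aug 1, 2002: 31 days (July has 31).
Aug 1, 2002 → Sep 1, 2002: 31 days (August has 31).
Sep 1, 2002 → Sep 21, 2002: 20 days.
Total: 903 days.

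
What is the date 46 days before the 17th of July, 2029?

June 1, 2029

−17 → Jun 30, 2029 (end of Jun, 30 days; 29 left).
−29 → Jun 1, 2029.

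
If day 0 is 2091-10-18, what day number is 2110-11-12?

6964

Oct 18, 2091 → Oct 18, 2092: 366 days (Feb 29, 2092 is in that span).
Oct 18, 2092 → Oct 18, 2093: 365 days.
Oct 18, 2093 → Oct 18, 2094: 365 days.
Oct 18, 2094 → Oct 18, 2095: 365 days.
Oct 18, 2095 → Oct 18, 2096: 366 days (Feb 29, 2096 is in that span).
Oct 18, 2096 → Oct 18, 2097: 365 days.
Oct 18, 2097 → Oct 18, 2098: 365 days.
Oct 18, 2098 → Oct 18, 2099: 365 days.
Oct 18, 2099 → Oct 18, 2100: 365 days.
Oct 18, 2100 → Oct 18, 2101: 365 days.
Oct 18, 2101 → Oct 18, 2102: 365 days.
Oct 18, 2102 → Oct 18, 2103: 365 days.
Oct 18, 2103 → Oct 18, 2104: 366 days (Feb 29, 2104 is in that span).
Oct 18, 2104 → Oct 18, 2105: 365 days.
Oct 18, 2105 → Oct 18, 2106: 365 days.
Oct 18, 2106 → Oct 18, 2107: 365 days.
Oct 18, 2107 → Oct 18, 2108: 366 days (Feb 29, 2108 is in that span).
Oct 18, 2108 → Oct 18, 2109: 365 days.
Oct 18, 2109 → Nov 18, 2109: 31 days (October has 31).
Nov 18, 2109 → Dec 18, 2109: 30 days (November has 30).
Dec 18, 2109 → Jan 18, 2110: 31 days (December has 31).
Jan 18, 2110 → Feb 18, 2110: 31 days (January has 31).
Feb 18, 2110 → Mar 18, 2110: 28 days (February has 28).
Mar 18, 2110 → Apr 18, 2110: 31 days (March has 31).
Apr 18, 2110 → May 18, 2110: 30 days (April has 30).
May 18, 2110 → Jun 18, 2110: 31 days (May has 31).
Jun 18, 2110 → Jul 18, 2110: 30 days (June has 30).
Jul 18, 2110 → Aug 18, 2110: 31 days (July has 31).
Aug 18, 2110 → Sep 18, 2110: 31 days (August has 31).
Sep 18, 2110 → Oct 18, 2110: 30 days (September has 30).
Oct 18, 2110 → Nov 12, 2110: 25 days.
Total: 6964 days.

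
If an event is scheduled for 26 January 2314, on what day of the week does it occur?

Doomsday rule: the anchor day for the 2300s is Wednesday. For year 14: 14÷12 = 1 r 2, and 2÷4 = 0, so 1+2+0 = 3.
Wednesday + 3 ≡ Saturday — that's 2314's doomsday.
In January the doomsday date is Jan 3 (2314 is not a leap year).
Jan 26 is 23 days after Jan 3; 23 mod 7 = 2, so Saturday + 2 = Monday.

Monday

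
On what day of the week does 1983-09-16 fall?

Doomsday rule: the anchor day for the 1900s is Wednesday. For year 83: 83÷12 = 6 r 11, and 11÷4 = 2, so 6+11+2 = 19.
Wednesday + 19 ≡ Monday — that's 1983's doomsday.
In September the doomsday date is Sep 5.
Sep 16 is 11 days after Sep 5; 11 mod 7 = 4, so Monday + 4 = Friday.

Friday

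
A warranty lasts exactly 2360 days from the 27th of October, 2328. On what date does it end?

+365 (one year) → Oct 27, 2329 (1995 left).
+365 (one year) → Oct 27, 2330 (1630 left).
+365 (one year) → Oct 27, 2331 (1265 left).
+366 (one year; includes Feb 29, 2332) → Oct 27, 2332 (899 left).
+365 (one year) → Oct 27, 2333 (534 left).
+365 (one year) → Oct 27, 2334 (169 left).
Oct has 31 days: +5 → Nov 1, 2334 (164 left).
Nov has 30 days: +30 → Dec 1, 2334 (134 left).
Dec has 31 days: +31 → Jan 1, 2335 (103 left).
Jan has 31 days: +31 → Feb 1, 2335 (72 left).
Feb has 28 days: +28 → Mar 1, 2335 (44 left).
Mar has 31 days: +31 → Apr 1, 2335 (13 left).
+13 → Apr 14, 2335.

April 14, 2335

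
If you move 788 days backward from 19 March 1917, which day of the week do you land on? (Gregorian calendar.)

First find the weekday of Mar 19, 1917. Doomsday rule: the anchor day for the 1900s is Wednesday. For year 17: 17÷12 = 1 r 5, and 5÷4 = 1, so 1+5+1 = 7.
Wednesday + 7 ≡ Wednesday — that's 1917's doomsday.
In March the doomsday date is Mar 14.
Mar 19 is 5 days after Mar 14; 5 mod 7 = 5, so Wednesday + 5 = Monday.
788 mod 7 = 4, so 788 days before a Monday is Monday − 4 = Thursday.

Thursday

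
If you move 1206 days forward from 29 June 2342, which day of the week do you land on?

First find the weekday of Jun 29, 2342. Doomsday rule: the anchor day for the 2300s is Wednesday. For year 42: 42÷12 = 3 r 6, and 6÷4 = 1, so 3+6+1 = 10.
Wednesday + 10 ≡ Saturday — that's 2342's doomsday.
In June the doomsday date is Jun 6.
Jun 29 is 23 days after Jun 6; 23 mod 7 = 2, so Saturday + 2 = Monday.
1206 mod 7 = 2, so 1206 days after a Monday is Monday + 2 = Wednesday.

Wednesday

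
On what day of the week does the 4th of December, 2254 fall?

Doomsday rule: the anchor day for the 2200s is Friday. For year 54: 54÷12 = 4 r 6, and 6÷4 = 1, so 4+6+1 = 11.
Friday + 11 ≡ Tuesday — that's 2254's doomsday.
In December the doomsday date is Dec 12.
Dec 4 is 8 days before Dec 12; 8 mod 7 = 1, so Tuesday − 1 = Monday.

Monday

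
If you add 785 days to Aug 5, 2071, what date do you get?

September 28, 2073

+366 (one year; includes Feb 29, 2072) → Aug 5, 2072 (419 left).
+365 (one year) → Aug 5, 2073 (54 left).
Aug has 31 days: +27 → Sep 1, 2073 (27 left).
+27 → Sep 28, 2073.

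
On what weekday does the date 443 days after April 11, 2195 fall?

First find the weekday of Apr 11, 2195. Doomsday rule: the anchor day for the 2100s is Sunday. For year 95: 95÷12 = 7 r 11, and 11÷4 = 2, so 7+11+2 = 20.
Sunday + 20 ≡ Saturday — that's 2195's doomsday.
In April the doomsday date is Apr 4.
Apr 11 is 7 days after Apr 4; 7 mod 7 = 0, so Saturday + 0 = Saturday.
443 mod 7 = 2, so 443 days after a Saturday is Saturday + 2 = Monday.

Monday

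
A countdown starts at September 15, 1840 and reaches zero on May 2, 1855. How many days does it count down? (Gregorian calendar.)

Sep 15, 1840 → Sep 15, 1841: 365 days.
Sep 15, 1841 → Sep 15, 1842: 365 days.
Sep 15, 1842 → Sep 15, 1843: 365 days.
Sep 15, 1843 → Sep 15, 1844: 366 days (Feb 29, 1844 is in that span).
Sep 15, 1844 → Sep 15, 1845: 365 days.
Sep 15, 1845 → Sep 15, 1846: 365 days.
Sep 15, 1846 → Sep 15, 1847: 365 days.
Sep 15, 1847 → Sep 15, 1848: 366 days (Feb 29, 1848 is in that span).
Sep 15, 1848 → Sep 15, 1849: 365 days.
Sep 15, 1849 → Sep 15, 1850: 365 days.
Sep 15, 1850 → Sep 15, 1851: 365 days.
Sep 15, 1851 → Sep 15, 1852: 366 days (Feb 29, 1852 is in that span).
Sep 15, 1852 → Sep 15, 1853: 365 days.
Sep 15, 1853 → Sep 15, 1854: 365 days.
Sep 15, 1854 → Oct 15, 1854: 30 days (September has 30).
Oct 15, 1854 → Nov 15, 1854: 31 days (October has 31).
Nov 15, 1854 → Dec 15, 1854: 30 days (November has 30).
Dec 15, 1854 → Jan 15, 1855: 31 days (December has 31).
Jan 15, 1855 → Feb 15, 1855: 31 days (January has 31).
Feb 15, 1855 → Mar 15, 1855: 28 days (February has 28).
Mar 15, 1855 → Apr 15, 1855: 31 days (March has 31).
Apr 15, 1855 → May 2, 1855: 17 days.
Total: 5342 days.

5342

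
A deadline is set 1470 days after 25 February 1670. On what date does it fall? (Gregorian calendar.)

March 6, 1674

+365 (one year) → Feb 25, 1671 (1105 left).
+365 (one year) → Feb 25, 1672 (740 left).
+366 (one year; includes Feb 29, 1672) → Feb 25, 1673 (374 left).
Feb has 28 days: +4 → Mar 1, 1673 (370 left).
Mar has 31 days: +31 → Apr 1, 1673 (339 left).
Apr has 30 days: +30 → May 1, 1673 (309 left).
May has 31 days: +31 → Jun 1, 1673 (278 left).
Jun has 30 days: +30 → Jul 1, 1673 (248 left).
Jul has 31 days: +31 → Aug 1, 1673 (217 left).
Aug has 31 days: +31 → Sep 1, 1673 (186 left).
Sep has 30 days: +30 → Oct 1, 1673 (156 left).
Oct has 31 days: +31 → Nov 1, 1673 (125 left).
Nov has 30 days: +30 → Dec 1, 1673 (95 left).
Dec has 31 days: +31 → Jan 1, 1674 (64 left).
Jan has 31 days: +31 → Feb 1, 1674 (33 left).
Feb has 28 days: +28 → Mar 1, 1674 (5 left).
+5 → Mar 6, 1674.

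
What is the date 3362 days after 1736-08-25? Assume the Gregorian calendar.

+365 (one year) → Aug 25, 1737 (2997 left).
+365 (one year) → Aug 25, 1738 (2632 left).
+365 (one year) → Aug 25, 1739 (2267 left).
+366 (one year; includes Feb 29, 1740) → Aug 25, 1740 (1901 left).
+365 (one year) → Aug 25, 1741 (1536 left).
+365 (one year) → Aug 25, 1742 (1171 left).
+365 (one year) → Aug 25, 1743 (806 left).
+366 (one year; includes Feb 29, 1744) → Aug 25, 1744 (440 left).
+365 (one year) → Aug 25, 1745 (75 left).
Aug has 31 days: +7 → Sep 1, 1745 (68 left).
Sep has 30 days: +30 → Oct 1, 1745 (38 left).
Oct has 31 days: +31 → Nov 1, 1745 (7 left).
+7 → Nov 8, 1745.

November 8, 1745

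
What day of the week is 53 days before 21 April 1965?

Saturday

First find the weekday of Apr 21, 1965. Doomsday rule: the anchor day for the 1900s is Wednesday. For year 65: 65÷12 = 5 r 5, and 5÷4 = 1, so 5+5+1 = 11.
Wednesday + 11 ≡ Sunday — that's 1965's doomsday.
In April the doomsday date is Apr 4.
Apr 21 is 17 days after Apr 4; 17 mod 7 = 3, so Sunday + 3 = Wednesday.
53 mod 7 = 4, so 53 days before a Wednesday is Wednesday − 4 = Saturday.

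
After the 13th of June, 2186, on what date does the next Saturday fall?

June 17, 2186

Jun 13, 2186 is a Tuesday.
From Tuesday to the next Saturday is 4 days.
Jun 13, 2186 + 4 = Jun 17, 2186.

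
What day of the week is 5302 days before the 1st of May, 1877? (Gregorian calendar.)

First find the weekday of May 1, 1877. Doomsday rule: the anchor day for the 1800s is Friday. For year 77: 77÷12 = 6 r 5, and 5÷4 = 1, so 6+5+1 = 12.
Friday + 12 ≡ Wednesday — that's 1877's doomsday.
In May the doomsday date is May 9.
May 1 is 8 days before May 9; 8 mod 7 = 1, so Wednesday − 1 = Tuesday.
5302 mod 7 = 3, so 5302 days before a Tuesday is Tuesday − 3 = Saturday.

Saturday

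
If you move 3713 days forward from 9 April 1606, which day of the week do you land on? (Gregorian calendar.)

Apr 9, 1606 is a Sunday.
3713 mod 7 = 3, so 3713 days after a Sunday is Sunday + 3 = Wednesday.

Wednesday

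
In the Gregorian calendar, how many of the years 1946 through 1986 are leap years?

Multiples of 4 in [1946,1986]: 10.
Of those, multiples of 100: 0 (not leap unless ÷400).
Multiples of 400: 0.
Leap years = 10 − 0 + 0 = 10.

10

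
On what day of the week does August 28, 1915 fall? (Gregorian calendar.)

Saturday

Doomsday rule: the anchor day for the 1900s is Wednesday. For year 15: 15÷12 = 1 r 3, and 3÷4 = 0, so 1+3+0 = 4.
Wednesday + 4 ≡ Sunday — that's 1915's doomsday.
In August the doomsday date is Aug 8.
Aug 28 is 20 days after Aug 8; 20 mod 7 = 6, so Sunday + 6 = Saturday.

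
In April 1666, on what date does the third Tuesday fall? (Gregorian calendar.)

April 20, 1666

April 1, 1666 is a Thursday.
The first Tuesday is therefore April 6 (5 days later).
The third Tuesday is 6 + 2×7 = April 20.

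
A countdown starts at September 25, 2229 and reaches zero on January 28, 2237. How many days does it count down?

2682

Sep 25, 2229 → Sep 25, 2230: 365 days.
Sep 25, 2230 → Sep 25, 2231: 365 days.
Sep 25, 2231 → Sep 25, 2232: 366 days (Feb 29, 2232 is in that span).
Sep 25, 2232 → Sep 25, 2233: 365 days.
Sep 25, 2233 → Sep 25, 2234: 365 days.
Sep 25, 2234 → Sep 25, 2235: 365 days.
Sep 25, 2235 → Sep 25, 2236: 366 days (Feb 29, 2236 is in that span).
Sep 25, 2236 → Oct 25, 2236: 30 days (September has 30).
Oct 25, 2236 → Nov 25, 2236: 31 days (October has 31).
Nov 25, 2236 → Dec 25, 2236: 30 days (November has 30).
Dec 25, 2236 → Jan 25, 2237: 31 days (December has 31).
Jan 25, 2237 → Jan 28, 2237: 3 days.
Total: 2682 days.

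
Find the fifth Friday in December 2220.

December 29, 2220

December 1, 2220 is a Friday.
The first Friday is therefore December 1 (same day).
The fifth Friday is 1 + 4×7 = December 29.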